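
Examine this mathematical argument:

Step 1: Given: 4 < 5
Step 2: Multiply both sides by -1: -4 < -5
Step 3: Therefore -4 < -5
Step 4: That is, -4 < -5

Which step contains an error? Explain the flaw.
Step 2: Multiply both sides by -1: -4 < -5

Step 2 multiplies both sides by -1 but fails to reverse the inequality sign. When multiplying (or dividing) an inequality by a negative number, the direction must be reversed. Since 4 < 5, we should get -4 > -5, i.e., -4 > -5.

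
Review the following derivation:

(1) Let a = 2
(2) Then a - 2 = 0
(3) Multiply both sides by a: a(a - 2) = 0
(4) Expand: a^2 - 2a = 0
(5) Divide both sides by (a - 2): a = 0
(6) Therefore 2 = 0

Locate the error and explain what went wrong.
Step 5: Divide both sides by (a - 2): a = 0

Step 5 divides both sides by (a - 2). However, since a = 2, we have (a - 2) = 0. Division by zero is undefined, making this step invalid.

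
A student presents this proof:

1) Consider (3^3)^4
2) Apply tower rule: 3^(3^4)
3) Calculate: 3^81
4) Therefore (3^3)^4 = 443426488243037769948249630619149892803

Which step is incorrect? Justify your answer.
Step 2: Apply tower rule: 3^(3^4)

Step 2 incorrectly states that (a^b)^c = a^(b^c). The correct rule is (a^b)^c = a^(b×c). The actual value is (3^3)^4 = 3^12 = 531441, not 3^81 = 443426488243037769948249630619149892803.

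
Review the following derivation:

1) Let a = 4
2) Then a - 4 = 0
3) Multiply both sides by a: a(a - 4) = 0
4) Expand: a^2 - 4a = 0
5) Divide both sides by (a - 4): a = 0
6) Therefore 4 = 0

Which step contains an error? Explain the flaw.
Step 5: Divide both sides by (a - 4): a = 0

Step 5 divides both sides by (a - 4). However, since a = 4, we have (a - 4) = 0. Division by zero is undefined, making this step invalid.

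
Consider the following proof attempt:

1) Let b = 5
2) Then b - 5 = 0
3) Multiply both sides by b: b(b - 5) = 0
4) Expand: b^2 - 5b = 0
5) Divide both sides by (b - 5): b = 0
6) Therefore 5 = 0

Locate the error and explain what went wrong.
Step 5: Divide both sides by (b - 5): b = 0

Step 5 divides both sides by (b - 5). However, since b = 5, we have (b - 5) = 0. Division by zero is undefined, making this step invalid.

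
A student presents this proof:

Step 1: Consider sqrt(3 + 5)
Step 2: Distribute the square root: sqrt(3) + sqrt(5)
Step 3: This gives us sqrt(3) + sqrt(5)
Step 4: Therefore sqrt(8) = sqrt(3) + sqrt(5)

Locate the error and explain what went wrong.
Step 2: Distribute the square root: sqrt(3) + sqrt(5)

Step 2 incorrectly 'distributes' the square root over addition. The square root function does not distribute: sqrt(a + b) ≠ sqrt(a) + sqrt(b). In fact, sqrt(3 + 5) = sqrt(8) ≈ 2.8284, while sqrt(3) + sqrt(5) ≈ 3.9681.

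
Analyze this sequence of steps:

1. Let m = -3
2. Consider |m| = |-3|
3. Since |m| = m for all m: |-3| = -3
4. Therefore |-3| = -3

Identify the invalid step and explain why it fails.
Step 3: Since |m| = m for all m: |-3| = -3

Step 3 incorrectly states that |m| = m for all m. The correct definition is |m| = m when m >= 0, and |m| = -m when m < 0. Since -3 < 0, we have |-3| = -(-3) = 3, not -3.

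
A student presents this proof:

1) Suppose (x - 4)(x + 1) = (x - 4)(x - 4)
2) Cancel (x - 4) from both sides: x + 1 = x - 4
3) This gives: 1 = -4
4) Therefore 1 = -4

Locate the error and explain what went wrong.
Step 2: Cancel (x - 4) from both sides: x + 1 = x - 4

Step 2 cancels (x - 4) from both sides. This is only valid if (x - 4) ≠ 0, i.e., x ≠ 4. When x = 4, both sides equal zero regardless of the other factors. The correct approach requires considering x = 4 as a separate case.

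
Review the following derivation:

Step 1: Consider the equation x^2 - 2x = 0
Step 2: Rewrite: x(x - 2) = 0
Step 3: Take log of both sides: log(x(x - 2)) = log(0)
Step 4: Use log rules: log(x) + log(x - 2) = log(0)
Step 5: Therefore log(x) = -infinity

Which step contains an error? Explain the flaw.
Step 3: Take log of both sides: log(x(x - 2)) = log(0)

Step 3 takes the logarithm of both sides, resulting in log(0) on the right side. The logarithm is only defined for positive numbers; log(0) is undefined (approaches negative infinity). This operation is invalid.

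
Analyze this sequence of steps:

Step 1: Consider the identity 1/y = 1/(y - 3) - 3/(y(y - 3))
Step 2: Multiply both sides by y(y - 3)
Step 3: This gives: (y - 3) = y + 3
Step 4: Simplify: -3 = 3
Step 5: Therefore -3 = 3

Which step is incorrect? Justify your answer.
Step 3: This gives: (y - 3) = y + 3

Step 3 makes a sign error when clearing denominators. Multiplying -3/(y(y - 3)) by y(y - 3) gives -3, not +3. The correct result is (y - 3) = y - 3, which is trivially true, not (y - 3) = y + 3. (Step 1 is a valid identity: 1/(y - 3) - 3/(y(y - 3)) = (y - 3)/(y(y - 3)) = 1/y.)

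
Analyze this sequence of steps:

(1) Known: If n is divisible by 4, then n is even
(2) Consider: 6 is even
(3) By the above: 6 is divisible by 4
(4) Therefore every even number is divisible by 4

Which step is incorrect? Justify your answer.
Step 3: By the above: 6 is divisible by 4

Step 3 commits the fallacy of affirming the consequent. The known fact 'divisible by 4 → even' does NOT imply 'even → divisible by 4'. That would be the converse, which is false. For example, 6 is even but 6 ÷ 4 = 1.50, which is not an integer.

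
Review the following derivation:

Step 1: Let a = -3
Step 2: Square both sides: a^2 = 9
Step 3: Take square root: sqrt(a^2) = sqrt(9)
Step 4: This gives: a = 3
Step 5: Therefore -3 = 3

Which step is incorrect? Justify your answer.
Step 4: This gives: a = 3

Step 4 incorrectly states that sqrt(a^2) = a. The correct identity is sqrt(a^2) = |a|. Since a = -3 < 0, we have sqrt(a^2) = |-3| = 3, not a = -3.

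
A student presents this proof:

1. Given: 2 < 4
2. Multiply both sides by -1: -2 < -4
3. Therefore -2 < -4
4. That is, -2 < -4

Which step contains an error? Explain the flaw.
Step 2: Multiply both sides by -1: -2 < -4

Step 2 multiplies both sides by -1 but fails to reverse the inequality sign. When multiplying (or dividing) an inequality by a negative number, the direction must be reversed. Since 2 < 4, we should get -2 > -4, i.e., -2 > -4.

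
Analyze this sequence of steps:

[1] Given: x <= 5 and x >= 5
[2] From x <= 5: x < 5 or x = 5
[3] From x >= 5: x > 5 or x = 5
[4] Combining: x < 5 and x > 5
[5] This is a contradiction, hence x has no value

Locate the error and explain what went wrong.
Step 4: Combining: x < 5 and x > 5

Step 4 incorrectly combines the conditions. From x <= 5 and x >= 5, the intersection is x = 5. The error treats the 'or' cases as 'and' requirements. The correct conclusion is that x = 5 is the unique solution, not that no solution exists.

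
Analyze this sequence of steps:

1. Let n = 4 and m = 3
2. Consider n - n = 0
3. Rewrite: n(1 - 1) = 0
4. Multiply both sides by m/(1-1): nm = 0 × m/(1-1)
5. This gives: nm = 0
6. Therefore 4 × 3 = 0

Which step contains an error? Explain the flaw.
Step 4: Multiply both sides by m/(1-1): nm = 0 × m/(1-1)

Step 4 multiplies both sides by m/(1-1). However, 1-1 = 0, so this is multiplication by m/0, which is undefined. We cannot multiply by an undefined expression.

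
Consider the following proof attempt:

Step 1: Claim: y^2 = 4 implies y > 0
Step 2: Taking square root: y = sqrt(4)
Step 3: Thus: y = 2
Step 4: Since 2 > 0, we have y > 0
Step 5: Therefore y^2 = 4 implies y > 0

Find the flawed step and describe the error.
Step 2: Taking square root: y = sqrt(4)

Step 2 takes the square root and assumes the positive root only. The equation y^2 = 4 actually has two solutions: y = 2 and y = -2. The proof silently assumes y > 0 without justification, then uses this assumption to conclude y > 0, which is circular. The counterexample y = -2 shows the claim is false.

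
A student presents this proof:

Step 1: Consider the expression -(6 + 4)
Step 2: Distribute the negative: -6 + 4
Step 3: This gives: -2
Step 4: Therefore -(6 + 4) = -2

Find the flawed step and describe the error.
Step 2: Distribute the negative: -6 + 4

Step 2 incorrectly distributes the negative sign. The correct distribution is -(6 + 4) = -6 - 4 = -10. The negative must be applied to both terms, not just the first. The error treats -(6 + 4) as -6 + 4, which equals -2 instead of -10.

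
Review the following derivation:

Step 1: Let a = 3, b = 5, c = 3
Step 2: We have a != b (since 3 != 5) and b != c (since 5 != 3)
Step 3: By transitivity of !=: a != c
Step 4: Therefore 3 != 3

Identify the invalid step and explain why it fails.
Step 3: By transitivity of !=: a != c

Step 3 incorrectly applies transitivity to the '!=' relation. Transitivity states: if a R b and b R c, then a R c. However, '!=' is not transitive. Counterexample: 3 != 5 and 5 != 3, but 3 = 3 (both equal 3). Transitivity holds for relations like <, <=, =, but not for !=.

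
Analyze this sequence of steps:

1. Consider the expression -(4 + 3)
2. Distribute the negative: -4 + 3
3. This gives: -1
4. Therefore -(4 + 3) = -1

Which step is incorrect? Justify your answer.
Step 2: Distribute the negative: -4 + 3

Step 2 incorrectly distributes the negative sign. The correct distribution is -(4 + 3) = -4 - 3 = -7. The negative must be applied to both terms, not just the first. The error treats -(4 + 3) as -4 + 3, which equals -1 instead of -7.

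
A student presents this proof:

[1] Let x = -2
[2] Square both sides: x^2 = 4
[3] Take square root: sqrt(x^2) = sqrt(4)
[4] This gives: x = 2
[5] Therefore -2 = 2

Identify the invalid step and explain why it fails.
Step 4: This gives: x = 2

Step 4 incorrectly states that sqrt(x^2) = x. The correct identity is sqrt(x^2) = |x|. Since x = -2 < 0, we have sqrt(x^2) = |-2| = 2, not x = -2.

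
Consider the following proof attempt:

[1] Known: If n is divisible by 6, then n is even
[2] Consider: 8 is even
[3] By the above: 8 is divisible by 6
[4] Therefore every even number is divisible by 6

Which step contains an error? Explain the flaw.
Step 3: By the above: 8 is divisible by 6

Step 3 commits the fallacy of affirming the consequent. The known fact 'divisible by 6 → even' does NOT imply 'even → divisible by 6'. That would be the converse, which is false. For example, 8 is even but 8 ÷ 6 = 1.33, which is not an integer.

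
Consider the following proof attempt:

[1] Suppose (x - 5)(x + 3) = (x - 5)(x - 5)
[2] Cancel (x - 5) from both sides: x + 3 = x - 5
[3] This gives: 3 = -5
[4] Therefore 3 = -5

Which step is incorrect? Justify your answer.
Step 2: Cancel (x - 5) from both sides: x + 3 = x - 5

Step 2 cancels (x - 5) from both sides. This is only valid if (x - 5) ≠ 0, i.e., x ≠ 5. When x = 5, both sides equal zero regardless of the other factors. The correct approach requires considering x = 5 as a separate case.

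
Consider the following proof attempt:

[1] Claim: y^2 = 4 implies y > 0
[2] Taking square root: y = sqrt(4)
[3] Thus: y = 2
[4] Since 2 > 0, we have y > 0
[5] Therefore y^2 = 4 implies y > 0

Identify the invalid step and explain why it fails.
Step 2: Taking square root: y = sqrt(4)

Step 2 takes the square root and assumes the positive root only. The equation y^2 = 4 actually has two solutions: y = 2 and y = -2. The proof silently assumes y > 0 without justification, then uses this assumption to conclude y > 0, which is circular. The counterexample y = -2 shows the claim is false.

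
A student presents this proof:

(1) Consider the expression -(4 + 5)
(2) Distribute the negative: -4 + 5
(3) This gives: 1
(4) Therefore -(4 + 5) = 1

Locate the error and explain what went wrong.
Step 2: Distribute the negative: -4 + 5

Step 2 incorrectly distributes the negative sign. The correct distribution is -(4 + 5) = -4 - 5 = -9. The negative must be applied to both terms, not just the first. The error treats -(4 + 5) as -4 + 5, which equals 1 instead of -9.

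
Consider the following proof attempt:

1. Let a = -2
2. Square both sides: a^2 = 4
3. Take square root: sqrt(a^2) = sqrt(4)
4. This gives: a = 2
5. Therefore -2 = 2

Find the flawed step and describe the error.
Step 4: This gives: a = 2

Step 4 incorrectly states that sqrt(a^2) = a. The correct identity is sqrt(a^2) = |a|. Since a = -2 < 0, we have sqrt(a^2) = |-2| = 2, not a = -2.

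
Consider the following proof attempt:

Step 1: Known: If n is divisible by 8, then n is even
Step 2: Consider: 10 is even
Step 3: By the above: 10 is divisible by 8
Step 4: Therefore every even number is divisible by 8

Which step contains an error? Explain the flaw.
Step 3: By the above: 10 is divisible by 8

Step 3 commits the fallacy of affirming the consequent. The known fact 'divisible by 8 → even' does NOT imply 'even → divisible by 8'. That would be the converse, which is false. For example, 10 is even but 10 ÷ 8 = 1.25, which is not an integer.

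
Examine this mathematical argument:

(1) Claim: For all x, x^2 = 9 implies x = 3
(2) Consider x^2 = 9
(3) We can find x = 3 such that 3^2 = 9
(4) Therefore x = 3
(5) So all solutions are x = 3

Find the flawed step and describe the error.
Step 4: Therefore x = 3

Step 4 incorrectly concludes that x = 3 is the only solution. The proof shows that x = 3 is A solution (existence), but does not show it is the ONLY solution (uniqueness). In fact, x = -3 is also a solution since (-3)^2 = 9. Finding one solution doesn't prove there are no others.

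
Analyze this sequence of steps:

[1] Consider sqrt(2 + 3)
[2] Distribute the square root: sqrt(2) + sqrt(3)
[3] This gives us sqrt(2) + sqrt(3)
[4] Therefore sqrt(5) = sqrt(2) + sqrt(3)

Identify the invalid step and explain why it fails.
Step 2: Distribute the square root: sqrt(2) + sqrt(3)

Step 2 incorrectly 'distributes' the square root over addition. The square root function does not distribute: sqrt(a + b) ≠ sqrt(a) + sqrt(b). In fact, sqrt(2 + 3) = sqrt(5) ≈ 2.2361, while sqrt(2) + sqrt(3) ≈ 3.1463.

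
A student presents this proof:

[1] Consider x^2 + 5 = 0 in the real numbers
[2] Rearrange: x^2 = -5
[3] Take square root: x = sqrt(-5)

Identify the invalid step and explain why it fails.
Step 3: Take square root: x = sqrt(-5)

Step 3 takes the square root of -5, which is negative. In the real number system, the square root of a negative number is undefined. The equation x^2 + 5 = 0 has no real solutions. Square roots of negative numbers only exist in the complex numbers.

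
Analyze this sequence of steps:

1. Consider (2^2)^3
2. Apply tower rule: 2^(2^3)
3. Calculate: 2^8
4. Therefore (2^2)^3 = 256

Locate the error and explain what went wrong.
Step 2: Apply tower rule: 2^(2^3)

Step 2 incorrectly states that (a^b)^c = a^(b^c). The correct rule is (a^b)^c = a^(b×c). The actual value is (2^2)^3 = 2^6 = 64, not 2^8 = 256.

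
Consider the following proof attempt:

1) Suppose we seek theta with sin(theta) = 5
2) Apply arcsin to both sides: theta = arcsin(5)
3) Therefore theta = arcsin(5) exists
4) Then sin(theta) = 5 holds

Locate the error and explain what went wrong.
Step 2: Apply arcsin to both sides: theta = arcsin(5)

Step 2 applies arcsin to 5. However, arcsin(x) is only defined for x in [-1, 1] because sin(theta) can only produce values in that range. Since |5| > 1, arcsin(5) is undefined. There is no angle whose sine equals 5.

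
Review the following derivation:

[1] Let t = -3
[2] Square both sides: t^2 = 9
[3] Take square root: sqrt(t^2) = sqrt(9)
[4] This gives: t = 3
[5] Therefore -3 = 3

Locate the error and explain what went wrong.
Step 4: This gives: t = 3

Step 4 incorrectly states that sqrt(t^2) = t. The correct identity is sqrt(t^2) = |t|. Since t = -3 < 0, we have sqrt(t^2) = |-3| = 3, not t = -3.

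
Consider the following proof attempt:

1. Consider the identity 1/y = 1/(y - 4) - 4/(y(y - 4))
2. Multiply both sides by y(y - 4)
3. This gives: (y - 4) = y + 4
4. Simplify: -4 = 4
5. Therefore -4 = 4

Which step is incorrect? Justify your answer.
Step 3: This gives: (y - 4) = y + 4

Step 3 makes a sign error when clearing denominators. Multiplying -4/(y(y - 4)) by y(y - 4) gives -4, not +4. The correct result is (y - 4) = y - 4, which is trivially true, not (y - 4) = y + 4. (Step 1 is a valid identity: 1/(y - 4) - 4/(y(y - 4)) = (y - 4)/(y(y - 4)) = 1/y.)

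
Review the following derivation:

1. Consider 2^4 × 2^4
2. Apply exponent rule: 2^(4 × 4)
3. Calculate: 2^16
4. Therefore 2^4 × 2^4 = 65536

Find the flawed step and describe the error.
Step 2: Apply exponent rule: 2^(4 × 4)

Step 2 incorrectly states that a^b × a^c = a^(b×c). The correct rule is a^b × a^c = a^(b+c). The actual value is 2^4 × 2^4 = 2^8 = 256, not 2^16 = 65536.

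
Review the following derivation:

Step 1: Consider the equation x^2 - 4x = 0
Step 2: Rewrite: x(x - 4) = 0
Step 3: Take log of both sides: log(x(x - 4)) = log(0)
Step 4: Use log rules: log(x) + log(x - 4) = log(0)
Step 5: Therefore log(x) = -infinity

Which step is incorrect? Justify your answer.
Step 3: Take log of both sides: log(x(x - 4)) = log(0)

Step 3 takes the logarithm of both sides, resulting in log(0) on the right side. The logarithm is only defined for positive numbers; log(0) is undefined (approaches negative infinity). This operation is invalid.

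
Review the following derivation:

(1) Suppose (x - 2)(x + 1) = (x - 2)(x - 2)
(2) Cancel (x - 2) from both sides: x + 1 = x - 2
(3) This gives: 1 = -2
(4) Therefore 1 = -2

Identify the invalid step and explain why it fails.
Step 2: Cancel (x - 2) from both sides: x + 1 = x - 2

Step 2 cancels (x - 2) from both sides. This is only valid if (x - 2) ≠ 0, i.e., x ≠ 2. When x = 2, both sides equal zero regardless of the other factors. The correct approach requires considering x = 2 as a separate case.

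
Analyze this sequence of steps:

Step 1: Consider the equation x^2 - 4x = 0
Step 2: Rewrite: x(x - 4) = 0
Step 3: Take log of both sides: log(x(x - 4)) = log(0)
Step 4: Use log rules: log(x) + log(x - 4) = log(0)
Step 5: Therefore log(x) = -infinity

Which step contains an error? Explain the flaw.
Step 3: Take log of both sides: log(x(x - 4)) = log(0)

Step 3 takes the logarithm of both sides, resulting in log(0) on the right side. The logarithm is only defined for positive numbers; log(0) is undefined (approaches negative infinity). This operation is invalid.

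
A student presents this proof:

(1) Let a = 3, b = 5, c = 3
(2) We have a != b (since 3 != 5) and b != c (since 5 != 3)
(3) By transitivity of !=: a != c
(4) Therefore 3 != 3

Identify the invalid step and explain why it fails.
Step 3: By transitivity of !=: a != c

Step 3 incorrectly applies transitivity to the '!=' relation. Transitivity states: if a R b and b R c, then a R c. However, '!=' is not transitive. Counterexample: 3 != 5 and 5 != 3, but 3 = 3 (both equal 3). Transitivity holds for relations like <, <=, =, but not for !=.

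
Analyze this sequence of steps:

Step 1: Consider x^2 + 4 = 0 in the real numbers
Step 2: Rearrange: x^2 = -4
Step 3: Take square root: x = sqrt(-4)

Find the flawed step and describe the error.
Step 3: Take square root: x = sqrt(-4)

Step 3 takes the square root of -4, which is negative. In the real number system, the square root of a negative number is undefined. The equation x^2 + 4 = 0 has no real solutions. Square roots of negative numbers only exist in the complex numbers.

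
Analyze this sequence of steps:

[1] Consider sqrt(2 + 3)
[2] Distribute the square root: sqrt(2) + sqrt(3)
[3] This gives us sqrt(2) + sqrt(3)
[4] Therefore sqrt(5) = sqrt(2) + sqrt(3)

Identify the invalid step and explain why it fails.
Step 2: Distribute the square root: sqrt(2) + sqrt(3)

Step 2 incorrectly 'distributes' the square root over addition. The square root function does not distribute: sqrt(a + b) ≠ sqrt(a) + sqrt(b). In fact, sqrt(2 + 3) = sqrt(5) ≈ 2.2361, while sqrt(2) + sqrt(3) ≈ 3.1463.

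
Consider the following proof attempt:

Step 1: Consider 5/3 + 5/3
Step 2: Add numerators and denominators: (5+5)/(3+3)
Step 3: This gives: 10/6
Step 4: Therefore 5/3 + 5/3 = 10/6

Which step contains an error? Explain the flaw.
Step 2: Add numerators and denominators: (5+5)/(3+3)

Step 2 incorrectly adds fractions by separately adding numerators and denominators. This is wrong. The correct method requires a common denominator: 5/3 + 5/3 = (5×3 + 5×3)/(3×3) = 30/9 = 10/3. The method used gives 10/6, which is different.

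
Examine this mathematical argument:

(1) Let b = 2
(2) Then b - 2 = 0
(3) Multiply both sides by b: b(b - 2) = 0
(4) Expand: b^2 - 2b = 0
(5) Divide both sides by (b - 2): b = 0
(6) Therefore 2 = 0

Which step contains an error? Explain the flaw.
Step 5: Divide both sides by (b - 2): b = 0

Step 5 divides both sides by (b - 2). However, since b = 2, we have (b - 2) = 0. Division by zero is undefined, making this step invalid.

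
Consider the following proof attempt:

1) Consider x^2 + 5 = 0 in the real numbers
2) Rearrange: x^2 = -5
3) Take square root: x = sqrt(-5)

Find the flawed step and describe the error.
Step 3: Take square root: x = sqrt(-5)

Step 3 takes the square root of -5, which is negative. In the real number system, the square root of a negative number is undefined. The equation x^2 + 5 = 0 has no real solutions. Square roots of negative numbers only exist in the complex numbers.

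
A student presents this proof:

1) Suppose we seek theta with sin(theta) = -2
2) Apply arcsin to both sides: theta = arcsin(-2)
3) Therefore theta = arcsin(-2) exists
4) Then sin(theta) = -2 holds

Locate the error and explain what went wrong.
Step 2: Apply arcsin to both sides: theta = arcsin(-2)

Step 2 applies arcsin to -2. However, arcsin(x) is only defined for x in [-1, 1] because sin(theta) can only produce values in that range. Since |-2| > 1, arcsin(-2) is undefined. There is no angle whose sine equals -2.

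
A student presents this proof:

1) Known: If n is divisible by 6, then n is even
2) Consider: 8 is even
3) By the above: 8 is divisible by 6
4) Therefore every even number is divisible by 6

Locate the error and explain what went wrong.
Step 3: By the above: 8 is divisible by 6

Step 3 commits the fallacy of affirming the consequent. The known fact 'divisible by 6 → even' does NOT imply 'even → divisible by 6'. That would be the converse, which is false. For example, 8 is even but 8 ÷ 6 = 1.33, which is not an integer.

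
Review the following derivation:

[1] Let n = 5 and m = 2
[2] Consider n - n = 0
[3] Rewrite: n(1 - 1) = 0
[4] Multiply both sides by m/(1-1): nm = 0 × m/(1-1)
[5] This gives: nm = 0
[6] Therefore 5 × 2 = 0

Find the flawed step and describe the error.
Step 4: Multiply both sides by m/(1-1): nm = 0 × m/(1-1)

Step 4 multiplies both sides by m/(1-1). However, 1-1 = 0, so this is multiplication by m/0, which is undefined. We cannot multiply by an undefined expression.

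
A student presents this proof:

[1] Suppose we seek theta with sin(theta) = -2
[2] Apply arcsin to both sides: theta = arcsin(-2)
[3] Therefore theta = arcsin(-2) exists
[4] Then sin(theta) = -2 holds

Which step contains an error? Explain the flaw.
Step 2: Apply arcsin to both sides: theta = arcsin(-2)

Step 2 applies arcsin to -2. However, arcsin(x) is only defined for x in [-1, 1] because sin(theta) can only produce values in that range. Since |-2| > 1, arcsin(-2) is undefined. There is no angle whose sine equals -2.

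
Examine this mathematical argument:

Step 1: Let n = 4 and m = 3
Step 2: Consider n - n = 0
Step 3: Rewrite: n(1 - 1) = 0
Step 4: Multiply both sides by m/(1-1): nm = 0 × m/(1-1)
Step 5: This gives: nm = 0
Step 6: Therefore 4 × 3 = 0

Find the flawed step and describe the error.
Step 4: Multiply both sides by m/(1-1): nm = 0 × m/(1-1)

Step 4 multiplies both sides by m/(1-1). However, 1-1 = 0, so this is multiplication by m/0, which is undefined. We cannot multiply by an undefined expression.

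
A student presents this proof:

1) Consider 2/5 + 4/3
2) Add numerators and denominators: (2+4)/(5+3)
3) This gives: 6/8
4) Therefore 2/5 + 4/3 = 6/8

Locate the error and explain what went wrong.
Step 2: Add numerators and denominators: (2+4)/(5+3)

Step 2 incorrectly adds fractions by separately adding numerators and denominators. This is wrong. The correct method requires a common denominator: 2/5 + 4/3 = (2×3 + 4×5)/(5×3) = 26/15 = 26/15. The method used gives 6/8, which is different.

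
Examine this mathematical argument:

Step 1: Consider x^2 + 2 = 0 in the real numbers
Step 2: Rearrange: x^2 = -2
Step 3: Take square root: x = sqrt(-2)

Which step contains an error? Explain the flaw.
Step 3: Take square root: x = sqrt(-2)

Step 3 takes the square root of -2, which is negative. In the real number system, the square root of a negative number is undefined. The equation x^2 + 2 = 0 has no real solutions. Square roots of negative numbers only exist in the complex numbers.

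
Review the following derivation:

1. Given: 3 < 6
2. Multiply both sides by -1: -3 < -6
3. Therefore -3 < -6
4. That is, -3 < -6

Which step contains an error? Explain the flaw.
Step 2: Multiply both sides by -1: -3 < -6

Step 2 multiplies both sides by -1 but fails to reverse the inequality sign. When multiplying (or dividing) an inequality by a negative number, the direction must be reversed. Since 3 < 6, we should get -3 > -6, i.e., -3 > -6.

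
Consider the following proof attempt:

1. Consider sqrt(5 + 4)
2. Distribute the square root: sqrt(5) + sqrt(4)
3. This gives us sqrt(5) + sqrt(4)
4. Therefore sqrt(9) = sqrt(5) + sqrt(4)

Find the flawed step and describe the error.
Step 2: Distribute the square root: sqrt(5) + sqrt(4)

Step 2 incorrectly 'distributes' the square root over addition. The square root function does not distribute: sqrt(a + b) ≠ sqrt(a) + sqrt(b). In fact, sqrt(5 + 4) = sqrt(9) ≈ 3.0000, while sqrt(5) + sqrt(4) ≈ 4.2361.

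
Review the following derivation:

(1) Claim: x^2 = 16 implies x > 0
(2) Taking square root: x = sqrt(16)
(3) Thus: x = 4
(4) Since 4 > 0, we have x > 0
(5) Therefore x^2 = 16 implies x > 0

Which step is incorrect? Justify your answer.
Step 2: Taking square root: x = sqrt(16)

Step 2 takes the square root and assumes the positive root only. The equation x^2 = 16 actually has two solutions: x = 4 and x = -4. The proof silently assumes x > 0 without justification, then uses this assumption to conclude x > 0, which is circular. The counterexample x = -4 shows the claim is false.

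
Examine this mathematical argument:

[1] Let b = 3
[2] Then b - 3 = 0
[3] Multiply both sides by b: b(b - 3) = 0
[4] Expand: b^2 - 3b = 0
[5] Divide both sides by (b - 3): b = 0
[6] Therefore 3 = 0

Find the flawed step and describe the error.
Step 5: Divide both sides by (b - 3): b = 0

Step 5 divides both sides by (b - 3). However, since b = 3, we have (b - 3) = 0. Division by zero is undefined, making this step invalid.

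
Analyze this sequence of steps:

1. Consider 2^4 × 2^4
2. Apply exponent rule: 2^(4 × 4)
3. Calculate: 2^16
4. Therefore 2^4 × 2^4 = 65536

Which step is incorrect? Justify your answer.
Step 2: Apply exponent rule: 2^(4 × 4)

Step 2 incorrectly states that a^b × a^c = a^(b×c). The correct rule is a^b × a^c = a^(b+c). The actual value is 2^4 × 2^4 = 2^8 = 256, not 2^16 = 65536.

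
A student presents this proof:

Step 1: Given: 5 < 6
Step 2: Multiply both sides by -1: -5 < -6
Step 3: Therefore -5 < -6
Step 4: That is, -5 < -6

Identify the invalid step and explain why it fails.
Step 2: Multiply both sides by -1: -5 < -6

Step 2 multiplies both sides by -1 but fails to reverse the inequality sign. When multiplying (or dividing) an inequality by a negative number, the direction must be reversed. Since 5 < 6, we should get -5 > -6, i.e., -5 > -6.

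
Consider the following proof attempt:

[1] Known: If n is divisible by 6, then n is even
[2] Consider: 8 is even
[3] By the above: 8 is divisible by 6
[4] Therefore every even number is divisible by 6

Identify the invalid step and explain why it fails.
Step 3: By the above: 8 is divisible by 6

Step 3 commits the fallacy of affirming the consequent. The known fact 'divisible by 6 → even' does NOT imply 'even → divisible by 6'. That would be the converse, which is false. For example, 8 is even but 8 ÷ 6 = 1.33, which is not an integer.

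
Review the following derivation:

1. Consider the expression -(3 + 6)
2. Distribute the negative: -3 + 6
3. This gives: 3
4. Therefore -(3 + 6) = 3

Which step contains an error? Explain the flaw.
Step 2: Distribute the negative: -3 + 6

Step 2 incorrectly distributes the negative sign. The correct distribution is -(3 + 6) = -3 - 6 = -9. The negative must be applied to both terms, not just the first. The error treats -(3 + 6) as -3 + 6, which equals 3 instead of -9.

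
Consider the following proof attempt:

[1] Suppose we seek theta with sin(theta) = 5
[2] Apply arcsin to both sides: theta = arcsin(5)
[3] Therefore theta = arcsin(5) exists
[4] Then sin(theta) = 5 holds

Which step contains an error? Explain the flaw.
Step 2: Apply arcsin to both sides: theta = arcsin(5)

Step 2 applies arcsin to 5. However, arcsin(x) is only defined for x in [-1, 1] because sin(theta) can only produce values in that range. Since |5| > 1, arcsin(5) is undefined. There is no angle whose sine equals 5.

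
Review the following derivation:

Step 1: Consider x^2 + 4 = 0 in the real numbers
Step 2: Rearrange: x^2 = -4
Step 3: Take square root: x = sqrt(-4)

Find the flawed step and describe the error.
Step 3: Take square root: x = sqrt(-4)

Step 3 takes the square root of -4, which is negative. In the real number system, the square root of a negative number is undefined. The equation x^2 + 4 = 0 has no real solutions. Square roots of negative numbers only exist in the complex numbers.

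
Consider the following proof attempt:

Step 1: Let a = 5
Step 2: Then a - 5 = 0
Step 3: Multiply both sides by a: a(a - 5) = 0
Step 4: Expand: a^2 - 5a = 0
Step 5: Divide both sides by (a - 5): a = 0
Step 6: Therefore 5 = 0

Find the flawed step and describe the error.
Step 5: Divide both sides by (a - 5): a = 0

Step 5 divides both sides by (a - 5). However, since a = 5, we have (a - 5) = 0. Division by zero is undefined, making this step invalid.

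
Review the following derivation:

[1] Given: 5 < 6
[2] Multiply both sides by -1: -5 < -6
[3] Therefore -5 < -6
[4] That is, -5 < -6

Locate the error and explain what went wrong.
Step 2: Multiply both sides by -1: -5 < -6

Step 2 multiplies both sides by -1 but fails to reverse the inequality sign. When multiplying (or dividing) an inequality by a negative number, the direction must be reversed. Since 5 < 6, we should get -5 > -6, i.e., -5 > -6.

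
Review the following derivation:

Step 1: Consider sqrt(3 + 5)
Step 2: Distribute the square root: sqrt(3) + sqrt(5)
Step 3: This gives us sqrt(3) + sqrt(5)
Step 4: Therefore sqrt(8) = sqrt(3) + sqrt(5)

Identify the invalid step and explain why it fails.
Step 2: Distribute the square root: sqrt(3) + sqrt(5)

Step 2 incorrectly 'distributes' the square root over addition. The square root function does not distribute: sqrt(a + b) ≠ sqrt(a) + sqrt(b). In fact, sqrt(3 + 5) = sqrt(8) ≈ 2.8284, while sqrt(3) + sqrt(5) ≈ 3.9681.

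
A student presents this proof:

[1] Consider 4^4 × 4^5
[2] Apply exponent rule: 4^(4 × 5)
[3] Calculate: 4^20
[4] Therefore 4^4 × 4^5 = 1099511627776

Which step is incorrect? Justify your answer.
Step 2: Apply exponent rule: 4^(4 × 5)

Step 2 incorrectly states that a^b × a^c = a^(b×c). The correct rule is a^b × a^c = a^(b+c). The actual value is 4^4 × 4^5 = 4^9 = 262144, not 4^20 = 1099511627776.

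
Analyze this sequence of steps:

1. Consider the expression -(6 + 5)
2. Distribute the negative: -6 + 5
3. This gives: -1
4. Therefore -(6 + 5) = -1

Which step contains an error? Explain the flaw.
Step 2: Distribute the negative: -6 + 5

Step 2 incorrectly distributes the negative sign. The correct distribution is -(6 + 5) = -6 - 5 = -11. The negative must be applied to both terms, not just the first. The error treats -(6 + 5) as -6 + 5, which equals -1 instead of -11.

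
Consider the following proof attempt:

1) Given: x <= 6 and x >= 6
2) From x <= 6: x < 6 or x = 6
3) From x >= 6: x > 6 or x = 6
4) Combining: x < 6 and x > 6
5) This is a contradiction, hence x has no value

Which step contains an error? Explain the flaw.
Step 4: Combining: x < 6 and x > 6

Step 4 incorrectly combines the conditions. From x <= 6 and x >= 6, the intersection is x = 6. The error treats the 'or' cases as 'and' requirements. The correct conclusion is that x = 6 is the unique solution, not that no solution exists.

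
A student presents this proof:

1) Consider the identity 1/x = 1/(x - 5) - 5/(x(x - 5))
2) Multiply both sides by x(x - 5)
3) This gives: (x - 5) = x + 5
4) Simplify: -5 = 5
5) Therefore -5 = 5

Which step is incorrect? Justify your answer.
Step 3: This gives: (x - 5) = x + 5

Step 3 makes a sign error when clearing denominators. Multiplying -5/(x(x - 5)) by x(x - 5) gives -5, not +5. The correct result is (x - 5) = x - 5, which is trivially true, not (x - 5) = x + 5. (Step 1 is a valid identity: 1/(x - 5) - 5/(x(x - 5)) = (x - 5)/(x(x - 5)) = 1/x.)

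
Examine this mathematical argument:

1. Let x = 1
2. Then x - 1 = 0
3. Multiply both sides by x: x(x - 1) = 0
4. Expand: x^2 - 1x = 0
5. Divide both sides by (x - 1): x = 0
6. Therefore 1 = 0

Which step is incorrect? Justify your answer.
Step 5: Divide both sides by (x - 1): x = 0

Step 5 divides both sides by (x - 1). However, since x = 1, we have (x - 1) = 0. Division by zero is undefined, making this step invalid.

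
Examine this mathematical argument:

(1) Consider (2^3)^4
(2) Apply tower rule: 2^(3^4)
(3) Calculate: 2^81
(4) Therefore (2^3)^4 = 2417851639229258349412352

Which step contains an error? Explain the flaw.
Step 2: Apply tower rule: 2^(3^4)

Step 2 incorrectly states that (a^b)^c = a^(b^c). The correct rule is (a^b)^c = a^(b×c). The actual value is (2^3)^4 = 2^12 = 4096, not 2^81 = 2417851639229258349412352.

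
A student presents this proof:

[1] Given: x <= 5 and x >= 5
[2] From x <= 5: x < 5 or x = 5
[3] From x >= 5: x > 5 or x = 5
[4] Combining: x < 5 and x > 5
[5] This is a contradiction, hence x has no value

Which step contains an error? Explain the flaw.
Step 4: Combining: x < 5 and x > 5

Step 4 incorrectly combines the conditions. From x <= 5 and x >= 5, the intersection is x = 5. The error treats the 'or' cases as 'and' requirements. The correct conclusion is that x = 5 is the unique solution, not that no solution exists.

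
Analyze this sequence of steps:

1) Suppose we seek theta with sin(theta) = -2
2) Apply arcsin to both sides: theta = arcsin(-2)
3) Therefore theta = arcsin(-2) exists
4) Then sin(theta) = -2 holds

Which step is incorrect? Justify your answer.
Step 2: Apply arcsin to both sides: theta = arcsin(-2)

Step 2 applies arcsin to -2. However, arcsin(x) is only defined for x in [-1, 1] because sin(theta) can only produce values in that range. Since |-2| > 1, arcsin(-2) is undefined. There is no angle whose sine equals -2.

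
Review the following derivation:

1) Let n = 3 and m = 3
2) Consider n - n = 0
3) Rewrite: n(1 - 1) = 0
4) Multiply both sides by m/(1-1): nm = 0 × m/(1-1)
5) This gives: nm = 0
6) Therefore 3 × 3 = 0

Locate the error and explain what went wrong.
Step 4: Multiply both sides by m/(1-1): nm = 0 × m/(1-1)

Step 4 multiplies both sides by m/(1-1). However, 1-1 = 0, so this is multiplication by m/0, which is undefined. We cannot multiply by an undefined expression.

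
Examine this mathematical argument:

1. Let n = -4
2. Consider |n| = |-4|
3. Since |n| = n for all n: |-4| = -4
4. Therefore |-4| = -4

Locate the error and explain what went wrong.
Step 3: Since |n| = n for all n: |-4| = -4

Step 3 incorrectly states that |n| = n for all n. The correct definition is |n| = n when n >= 0, and |n| = -n when n < 0. Since -4 < 0, we have |-4| = -(-4) = 4, not -4.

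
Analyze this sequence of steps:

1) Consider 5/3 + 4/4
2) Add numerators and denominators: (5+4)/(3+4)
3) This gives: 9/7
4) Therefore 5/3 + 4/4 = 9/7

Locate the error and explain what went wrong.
Step 2: Add numerators and denominators: (5+4)/(3+4)

Step 2 incorrectly adds fractions by separately adding numerators and denominators. This is wrong. The correct method requires a common denominator: 5/3 + 4/4 = (5×4 + 4×3)/(3×4) = 32/12 = 8/3. The method used gives 9/7, which is different.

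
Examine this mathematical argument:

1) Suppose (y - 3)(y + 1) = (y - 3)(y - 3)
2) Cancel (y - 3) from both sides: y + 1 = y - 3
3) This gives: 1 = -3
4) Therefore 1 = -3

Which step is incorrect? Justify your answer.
Step 2: Cancel (y - 3) from both sides: y + 1 = y - 3

Step 2 cancels (y - 3) from both sides. This is only valid if (y - 3) ≠ 0, i.e., y ≠ 3. When y = 3, both sides equal zero regardless of the other factors. The correct approach requires considering y = 3 as a separate case.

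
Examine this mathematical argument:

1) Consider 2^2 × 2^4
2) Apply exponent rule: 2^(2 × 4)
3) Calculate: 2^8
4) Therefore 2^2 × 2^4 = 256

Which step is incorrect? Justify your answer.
Step 2: Apply exponent rule: 2^(2 × 4)

Step 2 incorrectly states that a^b × a^c = a^(b×c). The correct rule is a^b × a^c = a^(b+c). The actual value is 2^2 × 2^4 = 2^6 = 64, not 2^8 = 256.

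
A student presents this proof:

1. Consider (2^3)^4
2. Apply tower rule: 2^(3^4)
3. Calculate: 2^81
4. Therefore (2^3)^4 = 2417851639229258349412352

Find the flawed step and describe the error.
Step 2: Apply tower rule: 2^(3^4)

Step 2 incorrectly states that (a^b)^c = a^(b^c). The correct rule is (a^b)^c = a^(b×c). The actual value is (2^3)^4 = 2^12 = 4096, not 2^81 = 2417851639229258349412352.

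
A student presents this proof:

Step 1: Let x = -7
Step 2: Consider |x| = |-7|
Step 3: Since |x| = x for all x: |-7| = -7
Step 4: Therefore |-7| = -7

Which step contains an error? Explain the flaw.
Step 3: Since |x| = x for all x: |-7| = -7

Step 3 incorrectly states that |x| = x for all x. The correct definition is |x| = x when x >= 0, and |x| = -x when x < 0. Since -7 < 0, we have |-7| = -(-7) = 7, not -7.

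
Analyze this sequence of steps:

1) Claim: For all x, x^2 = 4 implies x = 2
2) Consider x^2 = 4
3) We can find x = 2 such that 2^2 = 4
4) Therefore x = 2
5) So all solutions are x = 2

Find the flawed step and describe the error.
Step 4: Therefore x = 2

Step 4 incorrectly concludes that x = 2 is the only solution. The proof shows that x = 2 is A solution (existence), but does not show it is the ONLY solution (uniqueness). In fact, x = -2 is also a solution since (-2)^2 = 4. Finding one solution doesn't prove there are no others.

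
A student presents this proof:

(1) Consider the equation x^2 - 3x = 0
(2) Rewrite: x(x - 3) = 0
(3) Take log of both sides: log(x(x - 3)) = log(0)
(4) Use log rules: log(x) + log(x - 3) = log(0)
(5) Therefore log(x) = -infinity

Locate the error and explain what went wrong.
Step 3: Take log of both sides: log(x(x - 3)) = log(0)

Step 3 takes the logarithm of both sides, resulting in log(0) on the right side. The logarithm is only defined for positive numbers; log(0) is undefined (approaches negative infinity). This operation is invalid.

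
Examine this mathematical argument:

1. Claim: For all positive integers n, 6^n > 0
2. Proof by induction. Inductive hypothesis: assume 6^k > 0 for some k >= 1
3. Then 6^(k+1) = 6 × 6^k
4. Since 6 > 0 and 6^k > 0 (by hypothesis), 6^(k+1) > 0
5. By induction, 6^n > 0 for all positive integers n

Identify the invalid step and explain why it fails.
Step 5: By induction, 6^n > 0 for all positive integers n

Step 5 concludes the proof by induction, but no base case was ever established. A valid induction proof requires: (1) a base case proving 6^1 > 0, and (2) an inductive step showing IF 6^k > 0 THEN 6^(k+1) > 0. Steps 2-4 correctly establish the inductive step, but without the base case the conclusion in step 5 does not follow.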